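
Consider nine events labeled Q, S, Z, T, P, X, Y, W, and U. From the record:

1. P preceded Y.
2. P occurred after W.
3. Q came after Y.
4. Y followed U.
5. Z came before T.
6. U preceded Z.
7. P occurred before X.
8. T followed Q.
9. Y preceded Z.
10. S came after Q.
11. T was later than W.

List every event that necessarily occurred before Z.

Directly stated before Z: U and Y.
P reaches Z via P → Y → Z.
W reaches Z via W → P → Y → Z.
No chain forces Q (or any of the others) ahead of Z.

P, U, W, Y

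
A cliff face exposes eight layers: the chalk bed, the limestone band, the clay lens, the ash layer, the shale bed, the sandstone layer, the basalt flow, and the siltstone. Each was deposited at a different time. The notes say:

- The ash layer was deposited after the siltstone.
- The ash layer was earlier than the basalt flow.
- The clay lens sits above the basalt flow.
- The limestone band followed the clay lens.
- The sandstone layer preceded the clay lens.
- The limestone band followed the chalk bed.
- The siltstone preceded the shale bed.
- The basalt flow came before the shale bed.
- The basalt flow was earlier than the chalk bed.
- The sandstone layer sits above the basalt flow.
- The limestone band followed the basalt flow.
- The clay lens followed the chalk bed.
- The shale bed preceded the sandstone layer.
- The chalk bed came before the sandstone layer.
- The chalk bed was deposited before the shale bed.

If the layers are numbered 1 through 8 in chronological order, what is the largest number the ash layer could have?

2

The ash layer must come before the basalt flow, the chalk bed, the clay lens, the limestone band, the sandstone layer, and the shale bed — 6 layers forced after it.
Everything else can be placed before the ash layer in some valid order, so the ash layer can sit as late as position 8 − 6 = 2.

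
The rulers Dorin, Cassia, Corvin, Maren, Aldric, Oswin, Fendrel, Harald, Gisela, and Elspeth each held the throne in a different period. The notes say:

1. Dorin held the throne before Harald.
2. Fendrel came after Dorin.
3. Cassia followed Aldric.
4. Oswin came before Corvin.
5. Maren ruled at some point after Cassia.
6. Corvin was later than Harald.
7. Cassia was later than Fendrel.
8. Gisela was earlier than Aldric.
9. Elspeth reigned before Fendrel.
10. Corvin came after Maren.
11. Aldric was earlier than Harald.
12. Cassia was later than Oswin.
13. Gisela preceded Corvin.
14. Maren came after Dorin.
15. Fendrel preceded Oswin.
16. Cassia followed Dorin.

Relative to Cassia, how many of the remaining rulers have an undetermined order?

1

Forced before Cassia: Aldric, Dorin, Elspeth, Fendrel, Gisela, and Oswin; forced after Cassia: Corvin and Maren.
That leaves Harald with no forced order relative to Cassia — 1.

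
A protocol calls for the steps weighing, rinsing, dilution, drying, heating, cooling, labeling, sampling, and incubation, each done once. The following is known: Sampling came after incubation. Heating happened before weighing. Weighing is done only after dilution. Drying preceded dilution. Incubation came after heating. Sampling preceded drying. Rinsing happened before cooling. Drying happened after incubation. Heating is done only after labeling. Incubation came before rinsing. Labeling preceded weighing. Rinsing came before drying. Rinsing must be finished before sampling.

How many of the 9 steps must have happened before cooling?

4

Directly stated before cooling: rinsing.
Heating reaches cooling via heating → incubation → rinsing → cooling.
Incubation reaches cooling via incubation → rinsing → cooling.
Labeling reaches cooling via labeling → heating → incubation → rinsing → cooling.
That's heating, incubation, labeling, and rinsing — 4 in all.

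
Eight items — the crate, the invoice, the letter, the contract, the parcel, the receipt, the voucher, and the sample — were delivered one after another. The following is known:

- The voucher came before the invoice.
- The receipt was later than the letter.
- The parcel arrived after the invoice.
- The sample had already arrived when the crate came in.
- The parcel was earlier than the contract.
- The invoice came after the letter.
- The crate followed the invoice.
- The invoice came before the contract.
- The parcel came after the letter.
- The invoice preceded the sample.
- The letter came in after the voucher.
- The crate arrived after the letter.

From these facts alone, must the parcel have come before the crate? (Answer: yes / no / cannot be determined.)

No chain of stated constraints runs from the parcel to the crate, and none runs from the crate to the parcel either.
So the relative order of the parcel and the crate is not fixed by the given facts.

cannot be determined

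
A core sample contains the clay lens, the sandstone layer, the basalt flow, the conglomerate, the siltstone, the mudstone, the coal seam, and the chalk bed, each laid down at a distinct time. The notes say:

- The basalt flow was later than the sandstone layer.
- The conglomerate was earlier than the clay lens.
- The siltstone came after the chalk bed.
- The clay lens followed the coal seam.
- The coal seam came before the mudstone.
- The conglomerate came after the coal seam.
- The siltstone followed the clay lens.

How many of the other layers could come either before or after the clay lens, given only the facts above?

4

Forced before the clay lens: the coal seam and the conglomerate; forced after the clay lens: the siltstone.
That leaves the basalt flow, the chalk bed, the mudstone, and the sandstone layer with no forced order relative to the clay lens — 4.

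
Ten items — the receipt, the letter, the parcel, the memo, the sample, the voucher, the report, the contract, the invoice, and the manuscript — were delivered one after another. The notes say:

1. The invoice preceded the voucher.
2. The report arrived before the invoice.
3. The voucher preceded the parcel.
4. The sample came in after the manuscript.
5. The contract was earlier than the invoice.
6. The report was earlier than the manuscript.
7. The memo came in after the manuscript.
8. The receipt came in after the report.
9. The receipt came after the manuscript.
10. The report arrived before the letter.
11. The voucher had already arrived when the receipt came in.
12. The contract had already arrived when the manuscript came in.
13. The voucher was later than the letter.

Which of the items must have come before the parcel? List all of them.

Directly stated before the parcel: the voucher.
The contract reaches the parcel via the contract → the invoice → the voucher → the parcel.
The invoice reaches the parcel via the invoice → the voucher → the parcel.
The letter reaches the parcel via the letter → the voucher → the parcel.
Likewise the report reaches the parcel by chaining the stated constraints.
No chain forces the memo (or any of the others) ahead of the parcel.

the contract, the invoice, the letter, the report, the voucher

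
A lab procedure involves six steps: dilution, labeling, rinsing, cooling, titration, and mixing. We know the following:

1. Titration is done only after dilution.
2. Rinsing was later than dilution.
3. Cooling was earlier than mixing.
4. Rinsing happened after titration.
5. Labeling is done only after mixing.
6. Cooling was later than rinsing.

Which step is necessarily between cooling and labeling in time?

Tracing the constraints gives cooling → mixing → labeling, so mixing sits after cooling and before labeling.
No other step is forced both after cooling and before labeling.

mixing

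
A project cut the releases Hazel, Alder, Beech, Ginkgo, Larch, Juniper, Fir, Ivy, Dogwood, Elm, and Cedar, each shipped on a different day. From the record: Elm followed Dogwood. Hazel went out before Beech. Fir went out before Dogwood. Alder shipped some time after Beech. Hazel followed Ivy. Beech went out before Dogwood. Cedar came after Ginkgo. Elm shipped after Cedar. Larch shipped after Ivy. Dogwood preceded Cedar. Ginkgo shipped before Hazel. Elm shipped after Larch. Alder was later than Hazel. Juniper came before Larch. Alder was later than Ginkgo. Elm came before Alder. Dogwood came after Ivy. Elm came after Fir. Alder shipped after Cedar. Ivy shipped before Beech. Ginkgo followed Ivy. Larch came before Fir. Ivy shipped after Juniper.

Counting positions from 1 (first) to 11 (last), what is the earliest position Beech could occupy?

5

Ginkgo, Hazel, Ivy, and Juniper must all come before Beech — 4 forced predecessors.
Nothing else is forced ahead of Beech, so its earliest slot is position 4 + 1 = 5.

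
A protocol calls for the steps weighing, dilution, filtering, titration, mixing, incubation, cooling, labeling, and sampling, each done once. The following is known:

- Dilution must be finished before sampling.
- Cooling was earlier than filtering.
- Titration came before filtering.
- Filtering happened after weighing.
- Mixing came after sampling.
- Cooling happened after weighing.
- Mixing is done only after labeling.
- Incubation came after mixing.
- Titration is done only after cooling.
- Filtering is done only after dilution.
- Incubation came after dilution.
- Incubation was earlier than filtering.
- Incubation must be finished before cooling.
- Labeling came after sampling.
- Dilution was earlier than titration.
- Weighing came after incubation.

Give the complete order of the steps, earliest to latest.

The constraints fix every adjacent pair, so only one ordering works:
dilution → sampling → labeling → mixing → incubation → weighing → cooling → titration → filtering.

dilution, sampling, labeling, mixing, incubation, weighing, cooling, titration, filtering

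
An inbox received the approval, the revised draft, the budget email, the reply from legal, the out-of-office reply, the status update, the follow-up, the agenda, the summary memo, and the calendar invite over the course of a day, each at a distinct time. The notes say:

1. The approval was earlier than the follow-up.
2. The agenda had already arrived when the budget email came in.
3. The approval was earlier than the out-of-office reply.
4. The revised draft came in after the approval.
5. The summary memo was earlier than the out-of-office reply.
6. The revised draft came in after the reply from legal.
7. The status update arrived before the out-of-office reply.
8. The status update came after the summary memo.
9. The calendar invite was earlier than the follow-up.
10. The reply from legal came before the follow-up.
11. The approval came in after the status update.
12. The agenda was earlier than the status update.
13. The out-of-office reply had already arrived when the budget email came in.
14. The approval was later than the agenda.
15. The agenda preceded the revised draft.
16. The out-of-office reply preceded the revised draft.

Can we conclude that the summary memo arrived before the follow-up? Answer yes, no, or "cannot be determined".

yes

Chain the constraints: the summary memo → the status update → the approval → the follow-up. Each link is directly stated, so the summary memo comes before the follow-up.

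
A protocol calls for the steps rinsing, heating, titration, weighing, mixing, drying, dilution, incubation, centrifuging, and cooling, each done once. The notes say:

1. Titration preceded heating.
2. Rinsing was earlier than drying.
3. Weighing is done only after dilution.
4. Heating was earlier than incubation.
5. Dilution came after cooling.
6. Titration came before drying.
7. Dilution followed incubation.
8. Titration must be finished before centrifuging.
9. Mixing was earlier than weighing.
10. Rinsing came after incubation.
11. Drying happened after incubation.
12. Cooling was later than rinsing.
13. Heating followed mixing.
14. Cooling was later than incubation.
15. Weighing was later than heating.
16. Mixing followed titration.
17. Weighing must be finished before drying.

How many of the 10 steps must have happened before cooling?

5

Directly stated before cooling: incubation and rinsing.
Heating reaches cooling via heating → incubation → cooling.
Mixing reaches cooling via mixing → heating → incubation → cooling.
Titration reaches cooling via titration → heating → incubation → cooling.
No chain forces weighing (or any of the others) ahead of cooling.
That's heating, incubation, mixing, rinsing, and titration — 5 in all.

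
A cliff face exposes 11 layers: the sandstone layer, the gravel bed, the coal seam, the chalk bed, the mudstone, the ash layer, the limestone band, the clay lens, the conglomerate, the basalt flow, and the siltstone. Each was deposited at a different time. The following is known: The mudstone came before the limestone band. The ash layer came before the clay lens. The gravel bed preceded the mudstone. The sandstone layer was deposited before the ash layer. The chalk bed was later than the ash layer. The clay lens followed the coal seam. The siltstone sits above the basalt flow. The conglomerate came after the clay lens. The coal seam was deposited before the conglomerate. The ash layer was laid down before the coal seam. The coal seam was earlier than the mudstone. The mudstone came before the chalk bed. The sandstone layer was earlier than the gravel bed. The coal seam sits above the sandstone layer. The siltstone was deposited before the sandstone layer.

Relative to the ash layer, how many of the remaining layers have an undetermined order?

Forced before the ash layer: the basalt flow, the sandstone layer, and the siltstone; forced after the ash layer: the chalk bed, the clay lens, the coal seam, the conglomerate, the limestone band, and the mudstone.
That leaves the gravel bed with no forced order relative to the ash layer — 1.

1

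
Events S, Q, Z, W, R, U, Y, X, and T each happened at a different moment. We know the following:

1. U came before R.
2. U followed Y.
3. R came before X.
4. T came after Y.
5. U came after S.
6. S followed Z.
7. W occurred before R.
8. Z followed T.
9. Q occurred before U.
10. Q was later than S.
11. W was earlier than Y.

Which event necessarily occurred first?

W has a chain of constraints placing it before every other event, so W must be first.

W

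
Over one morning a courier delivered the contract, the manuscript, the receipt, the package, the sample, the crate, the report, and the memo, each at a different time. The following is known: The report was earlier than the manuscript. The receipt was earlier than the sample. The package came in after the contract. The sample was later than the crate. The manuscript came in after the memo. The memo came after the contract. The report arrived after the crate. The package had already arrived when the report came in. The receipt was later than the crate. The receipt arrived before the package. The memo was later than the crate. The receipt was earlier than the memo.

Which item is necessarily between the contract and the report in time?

Tracing the constraints gives the contract → the package → the report, so the package sits after the contract and before the report.
No other item is forced both after the contract and before the report.

the package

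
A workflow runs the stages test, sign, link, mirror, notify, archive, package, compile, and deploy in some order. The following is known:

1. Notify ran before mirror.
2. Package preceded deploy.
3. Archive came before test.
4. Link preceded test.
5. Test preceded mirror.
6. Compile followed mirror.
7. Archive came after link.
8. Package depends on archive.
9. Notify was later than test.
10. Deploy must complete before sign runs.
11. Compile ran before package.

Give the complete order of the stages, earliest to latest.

The constraints fix every adjacent pair, so only one ordering works:
link → archive → test → notify → mirror → compile → package → deploy → sign.

link, archive, test, notify, mirror, compile, package, deploy, sign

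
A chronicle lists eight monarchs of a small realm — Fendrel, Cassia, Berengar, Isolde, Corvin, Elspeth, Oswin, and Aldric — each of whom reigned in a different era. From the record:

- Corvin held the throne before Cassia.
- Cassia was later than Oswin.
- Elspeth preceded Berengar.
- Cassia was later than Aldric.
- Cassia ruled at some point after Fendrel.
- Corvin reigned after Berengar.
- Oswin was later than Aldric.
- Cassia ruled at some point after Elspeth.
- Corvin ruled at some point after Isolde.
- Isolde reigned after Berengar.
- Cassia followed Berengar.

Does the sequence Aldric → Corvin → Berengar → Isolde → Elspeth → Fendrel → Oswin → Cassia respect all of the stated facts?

The constraints require Isolde before Corvin, but in the proposed sequence Corvin appears ahead of Isolde. That one violation is enough.

no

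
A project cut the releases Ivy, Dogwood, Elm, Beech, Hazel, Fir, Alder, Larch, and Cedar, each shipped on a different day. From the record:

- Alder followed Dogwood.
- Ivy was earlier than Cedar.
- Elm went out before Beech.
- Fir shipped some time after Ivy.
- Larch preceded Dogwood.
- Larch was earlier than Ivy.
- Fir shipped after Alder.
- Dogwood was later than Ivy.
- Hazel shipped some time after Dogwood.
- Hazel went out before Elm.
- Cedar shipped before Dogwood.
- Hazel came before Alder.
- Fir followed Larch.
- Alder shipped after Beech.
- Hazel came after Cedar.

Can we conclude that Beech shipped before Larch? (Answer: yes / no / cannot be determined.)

Tracing the constraints gives Larch → Dogwood → Hazel → Elm → Beech, so Larch must come before Beech.
That means Beech cannot be before Larch.

no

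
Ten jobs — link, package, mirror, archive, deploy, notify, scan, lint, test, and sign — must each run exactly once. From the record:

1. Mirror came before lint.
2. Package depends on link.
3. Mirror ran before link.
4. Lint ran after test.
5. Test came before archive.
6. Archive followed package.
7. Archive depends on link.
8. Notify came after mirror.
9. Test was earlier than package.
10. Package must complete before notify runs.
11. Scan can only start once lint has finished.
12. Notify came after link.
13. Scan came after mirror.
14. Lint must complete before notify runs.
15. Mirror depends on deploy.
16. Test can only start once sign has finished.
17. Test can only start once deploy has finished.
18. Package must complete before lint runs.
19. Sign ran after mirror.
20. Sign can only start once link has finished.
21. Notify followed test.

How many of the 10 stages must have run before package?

Directly stated before package: link and test.
Deploy reaches package via deploy → test → package.
Mirror reaches package via mirror → link → package.
Sign reaches package via sign → test → package.
That's deploy, link, mirror, sign, and test — 5 in all.

5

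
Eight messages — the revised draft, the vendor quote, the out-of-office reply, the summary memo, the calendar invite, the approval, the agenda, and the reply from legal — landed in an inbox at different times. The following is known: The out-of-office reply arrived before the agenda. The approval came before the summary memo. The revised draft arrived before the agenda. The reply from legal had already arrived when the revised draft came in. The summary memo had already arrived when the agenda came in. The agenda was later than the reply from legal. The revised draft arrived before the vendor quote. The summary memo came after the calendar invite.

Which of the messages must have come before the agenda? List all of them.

the approval, the calendar invite, the out-of-office reply, the reply from legal, the revised draft, the summary memo

Directly stated before the agenda: the out-of-office reply, the reply from legal, the revised draft, and the summary memo.
The approval reaches the agenda via the approval → the summary memo → the agenda.
The calendar invite reaches the agenda via the calendar invite → the summary memo → the agenda.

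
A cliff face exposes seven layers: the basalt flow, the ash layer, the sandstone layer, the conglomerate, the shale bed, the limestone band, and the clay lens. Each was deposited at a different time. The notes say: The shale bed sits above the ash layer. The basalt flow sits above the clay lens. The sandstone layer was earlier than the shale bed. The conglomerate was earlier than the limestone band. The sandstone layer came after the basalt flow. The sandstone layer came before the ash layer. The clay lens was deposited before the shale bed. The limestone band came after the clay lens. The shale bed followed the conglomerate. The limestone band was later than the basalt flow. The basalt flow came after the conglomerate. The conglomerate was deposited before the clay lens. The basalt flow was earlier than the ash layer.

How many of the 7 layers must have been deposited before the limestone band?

3

Directly stated before the limestone band: the basalt flow, the clay lens, and the conglomerate.
That's the basalt flow, the clay lens, and the conglomerate — 3 in all.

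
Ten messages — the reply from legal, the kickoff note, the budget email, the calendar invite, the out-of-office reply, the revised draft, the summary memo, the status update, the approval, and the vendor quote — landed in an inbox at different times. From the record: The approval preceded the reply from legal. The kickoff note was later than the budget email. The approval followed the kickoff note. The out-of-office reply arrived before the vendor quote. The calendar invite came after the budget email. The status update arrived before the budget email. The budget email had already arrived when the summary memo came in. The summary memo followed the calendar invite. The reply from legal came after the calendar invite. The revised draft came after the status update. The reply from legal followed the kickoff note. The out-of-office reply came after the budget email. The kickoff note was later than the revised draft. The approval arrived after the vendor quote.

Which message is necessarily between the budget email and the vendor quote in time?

Tracing the constraints gives the budget email → the out-of-office reply → the vendor quote, so the out-of-office reply sits after the budget email and before the vendor quote.
No other message is forced both after the budget email and before the vendor quote.

the out-of-office reply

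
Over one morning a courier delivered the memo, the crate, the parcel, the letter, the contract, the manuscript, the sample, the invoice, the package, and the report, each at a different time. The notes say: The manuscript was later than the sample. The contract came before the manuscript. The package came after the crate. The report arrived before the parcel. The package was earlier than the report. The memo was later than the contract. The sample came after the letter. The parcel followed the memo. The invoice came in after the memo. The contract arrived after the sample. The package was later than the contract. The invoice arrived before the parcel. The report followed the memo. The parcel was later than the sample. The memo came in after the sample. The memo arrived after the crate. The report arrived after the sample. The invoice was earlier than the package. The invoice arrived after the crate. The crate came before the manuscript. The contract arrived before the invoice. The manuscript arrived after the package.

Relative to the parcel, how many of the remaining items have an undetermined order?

1

Forced before the parcel: the contract, the crate, the invoice, the letter, the memo, the package, the report, and the sample.
That leaves the manuscript with no forced order relative to the parcel — 1.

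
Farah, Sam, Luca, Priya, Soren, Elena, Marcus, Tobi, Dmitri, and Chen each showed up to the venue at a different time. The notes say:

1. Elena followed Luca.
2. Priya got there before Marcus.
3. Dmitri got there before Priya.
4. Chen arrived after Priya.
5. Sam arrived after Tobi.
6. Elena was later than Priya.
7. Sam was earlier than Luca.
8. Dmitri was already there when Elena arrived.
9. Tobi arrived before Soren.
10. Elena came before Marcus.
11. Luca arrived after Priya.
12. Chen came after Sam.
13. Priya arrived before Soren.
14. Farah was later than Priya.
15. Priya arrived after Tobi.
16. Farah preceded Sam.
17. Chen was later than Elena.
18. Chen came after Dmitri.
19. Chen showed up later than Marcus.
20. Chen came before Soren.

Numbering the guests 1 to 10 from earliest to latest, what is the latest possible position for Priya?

Priya must come before Chen, Elena, Farah, Luca, Marcus, Sam, and Soren — 7 guests forced after them.
Everything else can be placed before Priya in some valid order, so Priya can sit as late as position 10 − 7 = 3.

3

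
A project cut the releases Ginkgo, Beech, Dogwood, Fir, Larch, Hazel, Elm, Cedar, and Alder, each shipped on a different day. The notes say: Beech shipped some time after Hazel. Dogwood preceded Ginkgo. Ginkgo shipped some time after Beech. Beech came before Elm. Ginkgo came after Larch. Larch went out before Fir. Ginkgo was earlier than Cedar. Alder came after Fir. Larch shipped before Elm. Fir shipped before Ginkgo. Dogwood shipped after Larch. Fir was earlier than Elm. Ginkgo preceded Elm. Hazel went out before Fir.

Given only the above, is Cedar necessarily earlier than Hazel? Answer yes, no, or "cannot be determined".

Tracing the constraints gives Hazel → Beech → Ginkgo → Cedar, so Hazel must come before Cedar.
That means Cedar cannot be before Hazel.

no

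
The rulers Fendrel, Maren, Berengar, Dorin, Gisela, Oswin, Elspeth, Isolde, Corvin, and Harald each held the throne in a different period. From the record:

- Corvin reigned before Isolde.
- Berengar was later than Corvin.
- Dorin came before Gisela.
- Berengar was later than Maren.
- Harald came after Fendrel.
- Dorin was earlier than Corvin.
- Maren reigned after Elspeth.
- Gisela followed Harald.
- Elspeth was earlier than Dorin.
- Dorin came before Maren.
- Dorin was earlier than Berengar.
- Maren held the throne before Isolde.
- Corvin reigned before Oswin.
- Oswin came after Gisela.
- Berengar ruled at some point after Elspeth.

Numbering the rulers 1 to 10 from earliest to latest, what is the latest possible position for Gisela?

9

Gisela must come before Oswin — 1 ruler forced after them.
Everything else can be placed before Gisela in some valid order, so Gisela can sit as late as position 10 − 1 = 9.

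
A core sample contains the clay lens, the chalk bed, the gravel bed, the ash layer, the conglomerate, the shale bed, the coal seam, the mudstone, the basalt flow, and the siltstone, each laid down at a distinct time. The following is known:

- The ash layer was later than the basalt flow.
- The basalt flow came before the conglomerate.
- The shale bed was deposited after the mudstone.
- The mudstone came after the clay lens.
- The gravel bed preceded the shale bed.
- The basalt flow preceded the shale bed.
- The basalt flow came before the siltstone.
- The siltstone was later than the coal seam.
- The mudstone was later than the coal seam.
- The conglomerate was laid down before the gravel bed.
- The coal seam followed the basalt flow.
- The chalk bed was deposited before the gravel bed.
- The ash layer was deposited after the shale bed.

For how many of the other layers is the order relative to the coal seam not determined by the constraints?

Forced before the coal seam: the basalt flow; forced after the coal seam: the ash layer, the mudstone, the shale bed, and the siltstone.
That leaves the chalk bed, the clay lens, the conglomerate, and the gravel bed with no forced order relative to the coal seam — 4.

4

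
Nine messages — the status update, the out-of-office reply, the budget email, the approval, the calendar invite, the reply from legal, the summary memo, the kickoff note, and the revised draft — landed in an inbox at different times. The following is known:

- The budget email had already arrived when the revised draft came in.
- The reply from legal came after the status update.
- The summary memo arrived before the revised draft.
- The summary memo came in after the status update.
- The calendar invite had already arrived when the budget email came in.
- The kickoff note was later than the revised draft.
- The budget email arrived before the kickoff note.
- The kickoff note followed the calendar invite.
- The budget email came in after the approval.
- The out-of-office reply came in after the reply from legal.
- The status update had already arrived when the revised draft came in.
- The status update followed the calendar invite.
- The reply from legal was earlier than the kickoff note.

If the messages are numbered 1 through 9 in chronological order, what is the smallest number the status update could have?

The calendar invite must come before the status update — 1 forced predecessor.
Nothing else is forced ahead of the status update, so its earliest slot is position 1 + 1 = 2.

2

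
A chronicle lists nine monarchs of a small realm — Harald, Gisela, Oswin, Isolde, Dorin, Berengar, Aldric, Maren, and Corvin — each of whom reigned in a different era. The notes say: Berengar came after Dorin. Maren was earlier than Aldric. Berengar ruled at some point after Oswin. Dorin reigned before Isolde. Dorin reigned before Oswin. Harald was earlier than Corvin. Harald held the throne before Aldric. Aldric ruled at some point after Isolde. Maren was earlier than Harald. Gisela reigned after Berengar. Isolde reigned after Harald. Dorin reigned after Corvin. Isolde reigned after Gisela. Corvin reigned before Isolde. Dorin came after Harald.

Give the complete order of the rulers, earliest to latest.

Maren, Harald, Corvin, Dorin, Oswin, Berengar, Gisela, Isolde, Aldric

The constraints fix every adjacent pair, so only one ordering works:
Maren → Harald → Corvin → Dorin → Oswin → Berengar → Gisela → Isolde → Aldric.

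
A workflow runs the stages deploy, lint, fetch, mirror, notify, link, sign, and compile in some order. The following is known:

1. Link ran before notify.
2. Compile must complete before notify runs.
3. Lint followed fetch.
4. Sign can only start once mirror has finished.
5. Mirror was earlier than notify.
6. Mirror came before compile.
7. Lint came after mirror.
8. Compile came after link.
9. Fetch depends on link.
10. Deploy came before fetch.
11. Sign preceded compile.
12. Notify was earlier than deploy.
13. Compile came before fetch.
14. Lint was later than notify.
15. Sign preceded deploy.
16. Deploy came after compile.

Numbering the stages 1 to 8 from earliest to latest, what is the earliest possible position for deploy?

6

Compile, link, mirror, notify, and sign must all come before deploy — 5 forced predecessors.
Nothing else is forced ahead of deploy, so its earliest slot is position 5 + 1 = 6.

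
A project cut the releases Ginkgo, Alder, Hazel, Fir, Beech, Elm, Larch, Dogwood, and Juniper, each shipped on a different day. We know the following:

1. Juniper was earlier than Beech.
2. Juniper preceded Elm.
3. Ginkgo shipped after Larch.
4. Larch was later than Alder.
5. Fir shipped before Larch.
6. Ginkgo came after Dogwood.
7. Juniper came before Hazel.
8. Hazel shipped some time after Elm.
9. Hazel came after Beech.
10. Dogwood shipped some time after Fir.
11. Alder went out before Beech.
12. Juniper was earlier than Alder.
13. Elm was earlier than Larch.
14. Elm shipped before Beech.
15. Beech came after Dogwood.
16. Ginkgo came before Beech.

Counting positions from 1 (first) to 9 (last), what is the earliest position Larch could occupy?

Alder, Elm, Fir, and Juniper must all come before Larch — 4 forced predecessors.
Nothing else is forced ahead of Larch, so its earliest slot is position 4 + 1 = 5.

5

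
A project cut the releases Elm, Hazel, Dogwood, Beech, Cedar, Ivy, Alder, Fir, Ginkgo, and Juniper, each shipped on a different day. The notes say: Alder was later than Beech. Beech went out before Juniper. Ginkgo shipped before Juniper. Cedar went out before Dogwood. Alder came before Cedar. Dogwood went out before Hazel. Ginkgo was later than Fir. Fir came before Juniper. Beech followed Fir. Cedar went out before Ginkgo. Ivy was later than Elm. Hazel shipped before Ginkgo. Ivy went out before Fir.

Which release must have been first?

Elm

Elm has a chain of constraints placing it before every other release, so Elm must be first.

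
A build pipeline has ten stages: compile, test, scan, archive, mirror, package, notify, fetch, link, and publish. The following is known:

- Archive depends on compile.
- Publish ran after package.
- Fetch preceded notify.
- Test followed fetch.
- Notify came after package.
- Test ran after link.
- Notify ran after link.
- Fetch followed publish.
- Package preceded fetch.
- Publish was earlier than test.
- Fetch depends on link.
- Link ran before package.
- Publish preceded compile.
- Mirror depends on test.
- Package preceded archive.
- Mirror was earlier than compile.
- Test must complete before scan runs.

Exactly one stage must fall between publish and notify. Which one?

fetch

Tracing the constraints gives publish → fetch → notify, so fetch sits after publish and before notify.
No other stage is forced both after publish and before notify.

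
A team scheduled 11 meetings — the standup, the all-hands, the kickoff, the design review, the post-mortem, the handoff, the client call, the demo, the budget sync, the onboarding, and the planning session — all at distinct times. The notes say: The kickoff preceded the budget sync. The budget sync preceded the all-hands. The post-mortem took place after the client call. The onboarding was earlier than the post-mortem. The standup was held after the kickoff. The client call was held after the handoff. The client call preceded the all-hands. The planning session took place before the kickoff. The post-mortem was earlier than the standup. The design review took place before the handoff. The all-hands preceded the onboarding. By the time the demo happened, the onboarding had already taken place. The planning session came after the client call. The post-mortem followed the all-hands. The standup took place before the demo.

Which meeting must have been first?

the design review

The design review has a chain of constraints placing it before every other meeting, so the design review must be first.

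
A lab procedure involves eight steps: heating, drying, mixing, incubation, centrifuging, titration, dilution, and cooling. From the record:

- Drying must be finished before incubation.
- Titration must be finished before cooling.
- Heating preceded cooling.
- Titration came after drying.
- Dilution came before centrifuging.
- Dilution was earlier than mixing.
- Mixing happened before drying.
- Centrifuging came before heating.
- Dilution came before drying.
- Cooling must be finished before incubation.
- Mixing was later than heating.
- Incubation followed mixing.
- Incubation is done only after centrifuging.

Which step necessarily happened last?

Every other step has a chain of constraints placing it before incubation, so incubation is last.

incubation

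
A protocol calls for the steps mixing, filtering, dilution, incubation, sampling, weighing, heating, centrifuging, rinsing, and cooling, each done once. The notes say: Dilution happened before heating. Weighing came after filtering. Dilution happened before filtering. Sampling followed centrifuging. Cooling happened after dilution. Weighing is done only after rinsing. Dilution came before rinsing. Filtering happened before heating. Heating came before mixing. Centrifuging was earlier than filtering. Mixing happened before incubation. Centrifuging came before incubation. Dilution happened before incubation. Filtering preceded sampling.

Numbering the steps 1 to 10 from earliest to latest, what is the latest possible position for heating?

8

Heating must come before incubation and mixing — 2 steps forced after it.
Everything else can be placed before heating in some valid order, so heating can sit as late as position 10 − 2 = 8.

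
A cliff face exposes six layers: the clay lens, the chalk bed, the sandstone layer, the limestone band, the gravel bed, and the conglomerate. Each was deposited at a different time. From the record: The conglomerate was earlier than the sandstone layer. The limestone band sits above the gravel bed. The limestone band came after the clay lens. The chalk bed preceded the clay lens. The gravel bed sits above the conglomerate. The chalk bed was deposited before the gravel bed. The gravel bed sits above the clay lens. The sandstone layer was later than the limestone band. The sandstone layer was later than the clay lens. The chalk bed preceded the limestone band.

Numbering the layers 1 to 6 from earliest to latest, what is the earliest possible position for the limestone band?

The chalk bed, the clay lens, the conglomerate, and the gravel bed must all come before the limestone band — 4 forced predecessors.
Nothing else is forced ahead of the limestone band, so its earliest slot is position 4 + 1 = 5.

5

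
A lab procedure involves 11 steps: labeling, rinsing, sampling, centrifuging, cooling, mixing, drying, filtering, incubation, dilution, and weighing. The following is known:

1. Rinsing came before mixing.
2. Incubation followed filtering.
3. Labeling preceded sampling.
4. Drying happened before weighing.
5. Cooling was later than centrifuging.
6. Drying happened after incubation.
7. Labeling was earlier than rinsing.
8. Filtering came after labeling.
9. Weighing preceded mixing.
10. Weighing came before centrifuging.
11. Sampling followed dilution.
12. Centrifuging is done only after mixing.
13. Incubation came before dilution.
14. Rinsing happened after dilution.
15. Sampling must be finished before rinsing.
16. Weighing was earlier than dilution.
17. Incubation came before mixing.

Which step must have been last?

Every other step has a chain of constraints placing it before cooling, so cooling is last.

cooling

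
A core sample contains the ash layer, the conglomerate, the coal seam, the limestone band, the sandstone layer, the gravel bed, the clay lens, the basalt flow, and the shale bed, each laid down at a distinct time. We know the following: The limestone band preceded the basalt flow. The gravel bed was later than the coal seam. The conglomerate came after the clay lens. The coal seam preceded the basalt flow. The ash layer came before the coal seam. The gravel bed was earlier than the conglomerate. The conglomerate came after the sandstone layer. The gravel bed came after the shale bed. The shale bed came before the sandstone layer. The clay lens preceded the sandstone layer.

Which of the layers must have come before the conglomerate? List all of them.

the ash layer, the clay lens, the coal seam, the gravel bed, the sandstone layer, the shale bed

Directly stated before the conglomerate: the clay lens, the gravel bed, and the sandstone layer.
The ash layer reaches the conglomerate via the ash layer → the coal seam → the gravel bed → the conglomerate.
The coal seam reaches the conglomerate via the coal seam → the gravel bed → the conglomerate.
The shale bed reaches the conglomerate via the shale bed → the gravel bed → the conglomerate.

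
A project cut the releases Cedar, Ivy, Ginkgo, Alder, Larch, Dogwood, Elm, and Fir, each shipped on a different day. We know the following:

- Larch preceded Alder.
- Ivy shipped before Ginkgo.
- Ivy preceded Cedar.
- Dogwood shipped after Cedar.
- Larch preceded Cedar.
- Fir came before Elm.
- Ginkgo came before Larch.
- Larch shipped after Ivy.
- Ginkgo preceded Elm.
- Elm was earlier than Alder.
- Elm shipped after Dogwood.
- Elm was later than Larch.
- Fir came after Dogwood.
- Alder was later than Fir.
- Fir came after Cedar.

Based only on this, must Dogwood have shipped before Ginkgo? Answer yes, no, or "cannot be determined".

Tracing the constraints gives Ginkgo → Larch → Cedar → Dogwood, so Ginkgo must come before Dogwood.
That means Dogwood cannot be before Ginkgo.

no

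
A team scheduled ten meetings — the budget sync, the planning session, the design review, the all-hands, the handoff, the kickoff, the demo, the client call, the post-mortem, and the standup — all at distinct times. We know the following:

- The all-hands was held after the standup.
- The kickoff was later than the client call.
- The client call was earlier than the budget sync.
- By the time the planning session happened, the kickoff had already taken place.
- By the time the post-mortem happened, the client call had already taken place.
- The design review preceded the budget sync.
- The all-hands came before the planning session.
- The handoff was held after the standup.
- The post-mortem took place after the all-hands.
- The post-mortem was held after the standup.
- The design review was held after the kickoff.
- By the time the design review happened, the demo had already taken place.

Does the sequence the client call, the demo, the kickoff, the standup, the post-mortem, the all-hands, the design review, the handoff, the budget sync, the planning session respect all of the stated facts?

The constraints require the all-hands before the post-mortem, but in the proposed sequence the post-mortem appears ahead of the all-hands. That one violation is enough.

no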